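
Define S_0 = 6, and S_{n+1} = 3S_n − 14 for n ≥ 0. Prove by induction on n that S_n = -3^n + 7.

Base case: S_0 = 6, and -3^0 + 7 = -1 + 7 = 6.
Assume S_m = -3^m + 7 for some m ≥ 0.
Then S_{m+1} = 3S_m − 14 = 3·(-3^m + 7) − 14 = -3^{m+1} + 21 − 14 = -3^{m+1} + 7.
Hence S_n = -3^n + 7 for every n ≥ 0, by induction.

S_n = -3^n + 7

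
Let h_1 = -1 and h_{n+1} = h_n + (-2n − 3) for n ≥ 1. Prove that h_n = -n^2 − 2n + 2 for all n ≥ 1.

Base case: h_1 = -1, and -1^2 − 2·1 + 2 = -1.
Assume h_m = -m^2 − 2m + 2.
Then h_{m+1} = h_m + (-2m − 3) = (-m^2 − 2m + 2) + (-2m − 3) = -m^2 − 4m − 1,
and -(m+1)^2 − 2·(m+1) + 2 = -m^2 − 4m − 1.
Hence h_n = -n^2 − 2n + 2 for every n ≥ 1, by induction.

h_n = -n^2 − 2n + 2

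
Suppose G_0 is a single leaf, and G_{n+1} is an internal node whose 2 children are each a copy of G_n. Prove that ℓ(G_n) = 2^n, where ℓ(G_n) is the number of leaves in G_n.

Base case: ℓ(G_0) = 1, and 2^0 = 1.
Assume ℓ(G_m) = 2^m.
Then ℓ(G_{m+1}) = 2·ℓ(G_m) = 2·2^m = 2^{m+1}.
This completes the inductive step, so ℓ(G_n) = 2^n for all n ≥ 0.

ℓ(G_n) = 2^n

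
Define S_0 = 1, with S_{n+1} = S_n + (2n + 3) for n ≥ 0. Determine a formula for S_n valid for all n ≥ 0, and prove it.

Claim: S_n = n^2 + 2n + 1.

Base case: S_0 = 1, and 0^2 + 2·0 + 1 = 1.
Assume S_m = m^2 + 2m + 1.
Then S_{m+1} = S_m + (2m + 3) = (m^2 + 2m + 1) + (2m + 3) = m^2 + 4m + 4,
and (m+1)^2 + 2·(m+1) + 1 = m^2 + 4m + 4.
By induction, S_n = n^2 + 2n + 1 for all n ≥ 0.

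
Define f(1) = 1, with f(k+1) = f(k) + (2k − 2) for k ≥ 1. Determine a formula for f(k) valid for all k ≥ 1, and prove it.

Claim: f(k) = k^2 − 3k + 3.

Base case: f(1) = 1, and 1^2 − 3·1 + 3 = 1.
Assume f(r) = r^2 − 3r + 3.
Then f(r+1) = f(r) + (2r − 2) = (r^2 − 3r + 3) + (2r − 2) = r^2 − r + 1,
and (r+1)^2 − 3·(r+1) + 3 = r^2 − r + 1.
This completes the inductive step, so f(k) = k^2 − 3k + 3 for all k ≥ 1.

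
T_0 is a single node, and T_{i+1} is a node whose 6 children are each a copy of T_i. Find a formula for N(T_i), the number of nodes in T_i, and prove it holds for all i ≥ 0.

Claim: N(T_i) = (6^{i+1} − 1)/5.

Base case: N(T_0) = 1, and (6^{0+1} − 1)/5 = 1.
Assume N(T_r) = (6^{r+1} − 1)/5.
Then N(T_{r+1}) = 1 + 6N(T_r) = 1 + 6·(6^{r+1} − 1)/5 = 1 + (6^{r+2} − 6)/5 = (5 + 6^{r+2} − 6)/5 = (6^{r+2} − 1)/5.
Hence N(T_i) = (6^{i+1} − 1)/5 for every i ≥ 0, by induction.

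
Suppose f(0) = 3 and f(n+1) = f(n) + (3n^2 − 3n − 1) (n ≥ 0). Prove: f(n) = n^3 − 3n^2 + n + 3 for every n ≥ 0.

Base case: f(0) = 3, and 0^3 − 3·0^2 + 0 + 3 = 3.
Assume f(m) = m^3 − 3m^2 + m + 3.
Then f(m+1) = f(m) + (3m^2 − 3m − 1) = (m^3 − 3m^2 + m + 3) + (3m^2 − 3m − 1) = m^3 − 2m + 2,
and (m+1)^3 − 3·(m+1)^2 + (m+1) + 3 = m^3 − 2m + 2.
Hence f(n) = n^3 − 3n^2 + n + 3 for every n ≥ 0, by induction.

f(n) = n^3 − 3n^2 + n + 3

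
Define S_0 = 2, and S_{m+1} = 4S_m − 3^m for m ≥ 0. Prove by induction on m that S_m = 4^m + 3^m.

Base case: S_0 = 2, and 4^0 + 3^0 = 1 + 1 = 2.
Assume S_k = 4^k + 3^k for some k ≥ 0.
Then S_{k+1} = 4S_k − 3^k = 4·(4^k + 3^k) − 3^k = 4^{k+1} + 4·3^k − 3^k = 4^{k+1} + 3·3^k = 4^{k+1} + 3^{k+1}.
This completes the inductive step, so S_m = 4^m + 3^m for all m ≥ 0.

S_m = 4^m + 3^m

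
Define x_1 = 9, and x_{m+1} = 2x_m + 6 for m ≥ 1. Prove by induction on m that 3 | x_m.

Base case: x_1 = 9 = 3·3, so 3 | x_1.
Assume 3 | x_k, so x_k = 3t for some integer t.
Then x_{k+1} = 2x_k + 6 = 2·(3t) + 6 = 3(2t + 2), so 3 | x_{k+1}.
So the property holds for k+1, and by induction 3 | x_m for all m ≥ 1.

3 | x_m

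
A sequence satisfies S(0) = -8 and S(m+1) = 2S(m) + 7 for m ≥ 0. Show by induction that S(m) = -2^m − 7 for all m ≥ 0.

Base case: S(0) = -8, and -2^0 − 7 = -1 − 7 = -8.
Assume S(r) = -2^r − 7 for some r ≥ 0.
Then S(r+1) = 2S(r) + 7 = 2·(-2^r − 7) + 7 = -2^{r+1} − 14 + 7 = -2^{r+1} − 7.
This completes the inductive step, so S(m) = -2^m − 7 for all m ≥ 0.

S(m) = -2^m − 7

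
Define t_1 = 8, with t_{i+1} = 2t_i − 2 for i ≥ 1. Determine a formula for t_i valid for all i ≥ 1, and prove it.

Claim: t_i = 3·2^i + 2.

Base case: t_1 = 8, and 3·2^1 + 2 = 6 + 2 = 8.
Assume t_m = 3·2^m + 2 for some m ≥ 1.
Then t_{m+1} = 2t_m − 2 = 2·(3·2^m + 2) − 2 = 6·2^m + 4 − 2 = 3·2^{m+1} + 2.
So the formula holds for m+1, and by induction t_i = 3·2^i + 2 for all i ≥ 1.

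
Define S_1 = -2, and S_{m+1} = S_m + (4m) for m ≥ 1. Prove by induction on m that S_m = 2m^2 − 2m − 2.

Base case: S_1 = -2, and 2·1^2 − 2·1 − 2 = -2.
Assume S_r = 2r^2 − 2r − 2.
Then S_{r+1} = S_r + (4r) = (2r^2 − 2r − 2) + (4r) = 2r^2 + 2r − 2,
and 2·(r+1)^2 − 2·(r+1) − 2 = 2r^2 + 2r − 2.
Hence S_m = 2m^2 − 2m − 2 for every m ≥ 1, by induction.

S_m = 2m^2 − 2m − 2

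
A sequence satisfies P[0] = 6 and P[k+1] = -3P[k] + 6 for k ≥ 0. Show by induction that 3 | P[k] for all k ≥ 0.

Base case: P[0] = 6 = 3·2, so 3 | P[0].
Assume 3 | P[m], so P[m] = 3t for some integer t.
Then P[m+1] = -3P[m] + 6 = -3·(3t) + 6 = 3(-3t + 2), so 3 | P[m+1].
By induction, 3 | P[k] for all k ≥ 0.

3 | P[k]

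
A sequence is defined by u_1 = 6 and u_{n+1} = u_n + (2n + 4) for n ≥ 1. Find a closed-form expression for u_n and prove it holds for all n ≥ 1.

Claim: u_n = n^2 + 3n + 2.

Base case: u_1 = 6, and 1^2 + 3·1 + 2 = 6.
Assume u_r = r^2 + 3r + 2.
Then u_{r+1} = u_r + (2r + 4) = (r^2 + 3r + 2) + (2r + 4) = r^2 + 5r + 6,
and (r+1)^2 + 3·(r+1) + 2 = r^2 + 5r + 6.
Hence u_n = n^2 + 3n + 2 for every n ≥ 1, by induction.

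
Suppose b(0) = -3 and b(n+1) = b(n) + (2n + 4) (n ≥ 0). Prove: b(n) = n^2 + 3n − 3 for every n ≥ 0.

Base case: b(0) = -3, and 0^2 + 3·0 − 3 = -3.
Assume b(m) = m^2 + 3m − 3.
Then b(m+1) = b(m) + (2m + 4) = (m^2 + 3m − 3) + (2m + 4) = m^2 + 5m + 1,
and (m+1)^2 + 3·(m+1) − 3 = m^2 + 5m + 1.
Hence b(n) = n^2 + 3n − 3 for every n ≥ 0, by induction.

b(n) = n^2 + 3n − 3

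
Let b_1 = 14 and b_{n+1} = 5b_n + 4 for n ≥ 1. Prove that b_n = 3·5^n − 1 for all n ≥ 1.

Base case: b_1 = 14, and 3·5^1 − 1 = 15 − 1 = 14.
Assume b_m = 3·5^m − 1 for some m ≥ 1.
Then b_{m+1} = 5b_m + 4 = 5·(3·5^m − 1) + 4 = 15·5^m − 5 + 4 = 3·5^{m+1} − 1.
So the formula holds for m+1, and by induction b_n = 3·5^n − 1 for all n ≥ 1.

b_n = 3·5^n − 1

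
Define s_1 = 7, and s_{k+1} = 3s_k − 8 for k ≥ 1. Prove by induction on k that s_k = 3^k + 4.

Base case: s_1 = 7, and 3^1 + 4 = 3 + 4 = 7.
Assume s_j = 3^j + 4 for some j ≥ 1.
Then s_{j+1} = 3s_j − 8 = 3·(3^j + 4) − 8 = 3^{j+1} + 12 − 8 = 3^{j+1} + 4.
By induction, s_k = 3^k + 4 for all k ≥ 1.

s_k = 3^k + 4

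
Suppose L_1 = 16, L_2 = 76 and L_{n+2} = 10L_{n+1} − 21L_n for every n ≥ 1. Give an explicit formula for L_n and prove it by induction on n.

Claim: L_n = 3·3^n + 7^n.

Base cases: L_1 = 16 and 3·3^1 + 7^1 = 16; L_2 = 76 and 3·3^2 + 7^2 = 76.
Assume L_j = 3·3^j + 7^j for all 1 ≤ j ≤ k, where k ≥ 2.
Then L_{k+1} = 10L_k − 21L_{k−1} = 10·(3·3^k + 7^k) − 21·(3·3^{k−1} + 7^{k−1}) = 3·(10·3 − 21)3^{k−1} + (10·7 − 21)7^{k−1} = 27·3^{k−1} + 49·7^{k−1} = 3·3^{k+1} + 7^{k+1}.
By strong induction, L_n = 3·3^n + 7^n for all n ≥ 1.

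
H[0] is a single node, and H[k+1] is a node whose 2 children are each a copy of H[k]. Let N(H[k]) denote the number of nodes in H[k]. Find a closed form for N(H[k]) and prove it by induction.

Claim: N(H[k]) = 2^{k+1} − 1.

Base case: N(H[0]) = 1, and 2^{0+1} − 1 = 1.
Assume N(H[j]) = 2^{j+1} − 1.
Then N(H[j+1]) = 1 + 2N(H[j]) = 1 + 2(2^{j+1} − 1) = 2^{j+2} − 2 + 1 = 2^{j+2} − 1.
This completes the inductive step, so N(H[k]) = 2^{k+1} − 1 for all k ≥ 0.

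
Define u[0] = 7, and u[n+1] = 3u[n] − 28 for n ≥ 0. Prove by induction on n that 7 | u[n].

Base case: u[0] = 7 = 7·1, so 7 | u[0].
Assume 7 | u[k], so u[k] = 7t for some integer t.
Then u[k+1] = 3u[k] − 28 = 3·(7t) − 28 = 7(3t − 4), so 7 | u[k+1].
So the property holds for k+1, and by induction 7 | u[n] for all n ≥ 0.

7 | u[n]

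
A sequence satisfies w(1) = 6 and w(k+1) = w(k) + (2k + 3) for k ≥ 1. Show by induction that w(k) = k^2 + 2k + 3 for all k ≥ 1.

Base case: w(1) = 6, and 1^2 + 2·1 + 3 = 6.
Assume w(j) = j^2 + 2j + 3.
Then w(j+1) = w(j) + (2j + 3) = (j^2 + 2j + 3) + (2j + 3) = j^2 + 4j + 6,
and (j+1)^2 + 2·(j+1) + 3 = j^2 + 4j + 6.
By induction, w(k) = k^2 + 2k + 3 for all k ≥ 1.

w(k) = k^2 + 2k + 3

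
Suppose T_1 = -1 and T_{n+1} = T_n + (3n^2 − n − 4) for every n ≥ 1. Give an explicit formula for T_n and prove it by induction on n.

Claim: T_n = n^3 − 2n^2 − 3n + 3.

Base case: T_1 = -1, and 1^3 − 2·1^2 − 3·1 + 3 = -1.
Assume T_k = k^3 − 2k^2 − 3k + 3.
Then T_{k+1} = T_k + (3k^2 − k − 4) = (k^3 − 2k^2 − 3k + 3) + (3k^2 − k − 4) = k^3 + k^2 − 4k − 1,
and (k+1)^3 − 2·(k+1)^2 − 3·(k+1) + 3 = k^3 + k^2 − 4k − 1.
This completes the inductive step, so T_n = n^3 − 2n^2 − 3n + 3 for all n ≥ 1.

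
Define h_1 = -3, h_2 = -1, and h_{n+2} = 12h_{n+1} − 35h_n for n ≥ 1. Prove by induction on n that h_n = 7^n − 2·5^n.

Base cases: h_1 = -3 and 7^1 − 2·5^1 = -3; h_2 = -1 and 7^2 − 2·5^2 = -1.
Assume h_j = 7^j − 2·5^j for all 1 ≤ j ≤ r, where r ≥ 2.
Then h_{r+1} = 12h_r − 35h_{r−1} = 12·(7^r − 2·5^r) − 35·(7^{r−1} − 2·5^{r−1}) = (12·7 − 35)7^{r−1} − 2·(12·5 − 35)5^{r−1} = 49·7^{r−1} − 50·5^{r−1} = 7^{r+1} − 2·5^{r+1}.
Hence h_n = 7^n − 2·5^n for every n ≥ 1, by strong induction.

h_n = 7^n − 2·5^n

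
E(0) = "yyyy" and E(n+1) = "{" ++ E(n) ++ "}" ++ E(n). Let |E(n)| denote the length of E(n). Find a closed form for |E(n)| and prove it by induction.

Claim: |E(n)| = 6·2^n − 2.

Base case: |E(0)| = 4, and 6·2^0 − 2 = 4.
Assume |E(j)| = 6·2^j − 2.
Then |E(j+1)| = 1 + |E(j)| + 1 + |E(j)| = 2|E(j)| + 2 = 2(6·2^j − 2) + 2 = 6·2^{j+1} − 4 + 2 = 6·2^{j+1} − 2.
This completes the inductive step, so |E(n)| = 6·2^n − 2 for all n ≥ 0.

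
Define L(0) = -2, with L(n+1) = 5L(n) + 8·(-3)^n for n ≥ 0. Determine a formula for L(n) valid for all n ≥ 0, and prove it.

Claim: L(n) = -5^n − (-3)^n.

Base case: L(0) = -2, and -5^0 − (-3)^0 = -1 − 1 = -2.
Assume L(j) = -5^j − (-3)^j for some j ≥ 0.
Then L(j+1) = 5L(j) + 8·(-3)^j = 5·(-5^j − (-3)^j) + 8·(-3)^j = -5^{j+1} − 5·(-3)^j + 8·(-3)^j = -5^{j+1} + 3·(-3)^j = -5^{j+1} − (-3)^{j+1}.
This completes the inductive step, so L(n) = -5^n − (-3)^n for all n ≥ 0.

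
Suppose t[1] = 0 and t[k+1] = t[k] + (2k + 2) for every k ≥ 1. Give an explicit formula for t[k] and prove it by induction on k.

Claim: t[k] = k^2 + k − 2.

Base case: t[1] = 0, and 1^2 + 1 − 2 = 0.
Assume t[m] = m^2 + m − 2.
Then t[m+1] = t[m] + (2m + 2) = (m^2 + m − 2) + (2m + 2) = m^2 + 3m,
and (m+1)^2 + (m+1) − 2 = m^2 + 3m.
By induction, t[k] = k^2 + k − 2 for all k ≥ 1.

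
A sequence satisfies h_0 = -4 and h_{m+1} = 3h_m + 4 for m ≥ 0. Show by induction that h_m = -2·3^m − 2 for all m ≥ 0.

Base case: h_0 = -4, and -2·3^0 − 2 = -2 − 2 = -4.
Assume h_k = -2·3^k − 2 for some k ≥ 0.
Then h_{k+1} = 3h_k + 4 = 3·(-2·3^k − 2) + 4 = -6·3^k − 6 + 4 = -2·3^{k+1} − 2.
By induction, h_m = -2·3^m − 2 for all m ≥ 0.

h_m = -2·3^m − 2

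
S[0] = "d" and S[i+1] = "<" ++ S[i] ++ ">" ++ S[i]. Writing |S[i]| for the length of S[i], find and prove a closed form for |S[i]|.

Claim: |S[i]| = 3·2^i − 2.

Base case: |S[0]| = 1, and 3·2^0 − 2 = 1.
Assume |S[k]| = 3·2^k − 2.
Then |S[k+1]| = 1 + |S[k]| + 1 + |S[k]| = 2|S[k]| + 2 = 2(3·2^k − 2) + 2 = 3·2^{k+1} − 4 + 2 = 3·2^{k+1} − 2.
By induction, |S[i]| = 3·2^i − 2 for all i ≥ 0.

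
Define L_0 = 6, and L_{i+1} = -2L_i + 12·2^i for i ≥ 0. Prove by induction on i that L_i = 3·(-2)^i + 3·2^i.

Base case: L_0 = 6, and 3·(-2)^0 + 3·2^0 = 3 + 3 = 6.
Assume L_m = 3·(-2)^m + 3·2^m for some m ≥ 0.
Then L_{m+1} = -2L_m + 12·2^m = -2·(3·(-2)^m + 3·2^m) + 12·2^m = 3·(-2)^{m+1} − 6·2^m + 12·2^m = 3·(-2)^{m+1} + 6·2^m = 3·(-2)^{m+1} + 3·2^{m+1}.
So the formula holds for m+1, and by induction L_i = 3·(-2)^i + 3·2^i for all i ≥ 0.

L_i = 3·(-2)^i + 3·2^i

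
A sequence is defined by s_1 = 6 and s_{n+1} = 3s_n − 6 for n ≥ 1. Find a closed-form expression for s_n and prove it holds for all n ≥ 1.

Claim: s_n = 3^n + 3.

Base case: s_1 = 6, and 3^1 + 3 = 3 + 3 = 6.
Assume s_m = 3^m + 3 for some m ≥ 1.
Then s_{m+1} = 3s_m − 6 = 3·(3^m + 3) − 6 = 3^{m+1} + 9 − 6 = 3^{m+1} + 3.
Hence s_n = 3^n + 3 for every n ≥ 1, by induction.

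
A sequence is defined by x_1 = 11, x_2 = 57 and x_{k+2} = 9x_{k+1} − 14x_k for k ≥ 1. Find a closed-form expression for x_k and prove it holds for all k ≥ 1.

Claim: x_k = 7^k + 2·2^k.

Base cases: x_1 = 11 and 7^1 + 2·2^1 = 11; x_2 = 57 and 7^2 + 2·2^2 = 57.
Assume x_j = 7^j + 2·2^j for all 1 ≤ j ≤ r, where r ≥ 2.
Then x_{r+1} = 9x_r − 14x_{r−1} = 9·(7^r + 2·2^r) − 14·(7^{r−1} + 2·2^{r−1}) = (9·7 − 14)7^{r−1} + 2·(9·2 − 14)2^{r−1} = 49·7^{r−1} + 8·2^{r−1} = 7^{r+1} + 2·2^{r+1}.
So the formula holds for r+1, and by strong induction x_k = 7^k + 2·2^k for all k ≥ 1.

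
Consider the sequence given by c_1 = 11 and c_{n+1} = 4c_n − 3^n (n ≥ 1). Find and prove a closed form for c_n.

Claim: c_n = 2·4^n + 3^n.

Base case: c_1 = 11, and 2·4^1 + 3^1 = 8 + 3 = 11.
Assume c_k = 2·4^k + 3^k for some k ≥ 1.
Then c_{k+1} = 4c_k − 3^k = 4·(2·4^k + 3^k) − 3^k = 2·4^{k+1} + 4·3^k − 3^k = 2·4^{k+1} + 3·3^k = 2·4^{k+1} + 3^{k+1}.
This completes the inductive step, so c_n = 2·4^n + 3^n for all n ≥ 1.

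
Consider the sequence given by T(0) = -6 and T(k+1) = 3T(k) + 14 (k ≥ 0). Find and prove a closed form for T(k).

Claim: T(k) = 3^k − 7.

Base case: T(0) = -6, and 3^0 − 7 = 1 − 7 = -6.
Assume T(m) = 3^m − 7 for some m ≥ 0.
Then T(m+1) = 3T(m) + 14 = 3·(3^m − 7) + 14 = 3^{m+1} − 21 + 14 = 3^{m+1} − 7.
This completes the inductive step, so T(k) = 3^k − 7 for all k ≥ 0.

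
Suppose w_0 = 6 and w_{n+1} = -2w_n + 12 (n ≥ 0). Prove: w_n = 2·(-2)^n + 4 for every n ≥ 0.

Base case: w_0 = 6, and 2·(-2)^0 + 4 = 2 + 4 = 6.
Assume w_m = 2·(-2)^m + 4 for some m ≥ 0.
Then w_{m+1} = -2w_m + 12 = -2·(2·(-2)^m + 4) + 12 = -4·(-2)^m − 8 + 12 = 2·(-2)^{m+1} + 4.
So the formula holds for m+1, and by induction w_n = 2·(-2)^n + 4 for all n ≥ 0.

w_n = 2·(-2)^n + 4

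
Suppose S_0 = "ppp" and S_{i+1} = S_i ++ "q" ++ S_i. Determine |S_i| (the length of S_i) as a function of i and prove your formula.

Claim: |S_i| = 2^{i+2} − 1.

Base case: |S_0| = 3, and 2^{0+2} − 1 = 3.
Assume |S_m| = 2^{m+2} − 1.
Then |S_{m+1}| = |S_m| + 1 + |S_m| = 2|S_m| + 1 = 2(2^{m+2} − 1) + 1 = 2^{m+3} − 2 + 1 = 2^{m+3} − 1.
Hence |S_i| = 2^{i+2} − 1 for every i ≥ 0, by induction.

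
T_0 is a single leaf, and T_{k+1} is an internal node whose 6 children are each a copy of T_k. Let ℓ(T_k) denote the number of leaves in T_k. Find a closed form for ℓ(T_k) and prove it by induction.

Claim: ℓ(T_k) = 6^k.

Base case: ℓ(T_0) = 1, and 6^0 = 1.
Assume ℓ(T_r) = 6^r.
Then ℓ(T_{r+1}) = 6·ℓ(T_r) = 6·6^r = 6^{r+1}.
By induction, ℓ(T_k) = 6^k for all k ≥ 0.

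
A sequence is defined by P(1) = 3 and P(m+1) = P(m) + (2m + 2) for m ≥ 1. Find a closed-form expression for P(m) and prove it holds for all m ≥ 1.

Claim: P(m) = m^2 + m + 1.

Base case: P(1) = 3, and 1^2 + 1 + 1 = 3.
Assume P(r) = r^2 + r + 1.
Then P(r+1) = P(r) + (2r + 2) = (r^2 + r + 1) + (2r + 2) = r^2 + 3r + 3,
and (r+1)^2 + (r+1) + 1 = r^2 + 3r + 3.
By induction, P(m) = m^2 + m + 1 for all m ≥ 1.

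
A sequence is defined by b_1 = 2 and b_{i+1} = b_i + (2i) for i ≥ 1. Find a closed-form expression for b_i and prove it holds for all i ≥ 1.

Claim: b_i = i^2 − i + 2.

Base case: b_1 = 2, and 1^2 − 1 + 2 = 2.
Assume b_r = r^2 − r + 2.
Then b_{r+1} = b_r + (2r) = (r^2 − r + 2) + (2r) = r^2 + r + 2,
and (r+1)^2 − (r+1) + 2 = r^2 + r + 2.
This completes the inductive step, so b_i = i^2 − i + 2 for all i ≥ 1.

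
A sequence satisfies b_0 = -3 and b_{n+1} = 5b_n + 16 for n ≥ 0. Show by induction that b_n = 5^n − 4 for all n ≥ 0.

Base case: b_0 = -3, and 5^0 − 4 = 1 − 4 = -3.
Assume b_k = 5^k − 4 for some k ≥ 0.
Then b_{k+1} = 5b_k + 16 = 5·(5^k − 4) + 16 = 5^{k+1} − 20 + 16 = 5^{k+1} − 4.
This completes the inductive step, so b_n = 5^n − 4 for all n ≥ 0.

b_n = 5^n − 4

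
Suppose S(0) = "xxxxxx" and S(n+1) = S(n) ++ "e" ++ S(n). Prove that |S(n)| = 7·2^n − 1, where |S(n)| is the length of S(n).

Base case: |S(0)| = 6, and 7·2^0 − 1 = 6.
Assume |S(r)| = 7·2^r − 1.
Then |S(r+1)| = |S(r)| + 1 + |S(r)| = 2|S(r)| + 1 = 2(7·2^r − 1) + 1 = 7·2^{r+1} − 2 + 1 = 7·2^{r+1} − 1.
By induction, |S(n)| = 7·2^n − 1 for all n ≥ 0.

|S(n)| = 7·2^n − 1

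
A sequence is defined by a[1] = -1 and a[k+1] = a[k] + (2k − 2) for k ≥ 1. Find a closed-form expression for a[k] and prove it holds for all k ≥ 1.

Claim: a[k] = k^2 − 3k + 1.

Base case: a[1] = -1, and 1^2 − 3·1 + 1 = -1.
Assume a[m] = m^2 − 3m + 1.
Then a[m+1] = a[m] + (2m − 2) = (m^2 − 3m + 1) + (2m − 2) = m^2 − m − 1,
and (m+1)^2 − 3·(m+1) + 1 = m^2 − m − 1.
By induction, a[k] = k^2 − 3k + 1 for all k ≥ 1.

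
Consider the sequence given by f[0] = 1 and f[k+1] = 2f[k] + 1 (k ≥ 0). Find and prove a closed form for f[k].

Claim: f[k] = 2^{k+1} − 1.

Base case: f[0] = 1, and 2^{0+1} − 1 = 2 − 1 = 1.
Assume f[j] = 2^{j+1} − 1 for some j ≥ 0.
Then f[j+1] = 2f[j] + 1 = 2·(2^{j+1} − 1) + 1 = 2^{j+2} − 2 + 1 = 2^{j+2} − 1.
By induction, f[k] = 2^{k+1} − 1 for all k ≥ 0.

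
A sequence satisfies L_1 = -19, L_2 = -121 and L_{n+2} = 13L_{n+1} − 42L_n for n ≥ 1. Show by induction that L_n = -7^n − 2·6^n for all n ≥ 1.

Base cases: L_1 = -19 and -7^1 − 2·6^1 = -19; L_2 = -121 and -7^2 − 2·6^2 = -121.
Assume L_j = -7^j − 2·6^j for all 1 ≤ j ≤ r, where r ≥ 2.
Then L_{r+1} = 13L_r − 42L_{r−1} = 13·(-7^r − 2·6^r) − 42·(-7^{r−1} − 2·6^{r−1}) = -(13·7 − 42)7^{r−1} − 2·(13·6 − 42)6^{r−1} = -49·7^{r−1} − 72·6^{r−1} = -7^{r+1} − 2·6^{r+1}.
Hence L_n = -7^n − 2·6^n for every n ≥ 1, by strong induction.

L_n = -7^n − 2·6^n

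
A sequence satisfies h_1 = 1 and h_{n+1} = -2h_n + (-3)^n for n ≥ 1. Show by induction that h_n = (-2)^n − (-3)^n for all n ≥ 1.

Base case: h_1 = 1, and (-2)^1 − (-3)^1 = -2 + 3 = 1.
Assume h_m = (-2)^m − (-3)^m for some m ≥ 1.
Then h_{m+1} = -2h_m + (-3)^m = -2·((-2)^m − (-3)^m) + (-3)^m = (-2)^{m+1} + 2·(-3)^m + (-3)^m = (-2)^{m+1} + 3·(-3)^m = (-2)^{m+1} − (-3)^{m+1}.
This completes the inductive step, so h_n = (-2)^n − (-3)^n for all n ≥ 1.

h_n = (-2)^n − (-3)^n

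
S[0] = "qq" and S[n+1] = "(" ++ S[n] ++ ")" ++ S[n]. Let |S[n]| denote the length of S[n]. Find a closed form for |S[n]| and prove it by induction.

Claim: |S[n]| = 2^{n+2} − 2.

Base case: |S[0]| = 2, and 2^{0+2} − 2 = 2.
Assume |S[r]| = 2^{r+2} − 2.
Then |S[r+1]| = 1 + |S[r]| + 1 + |S[r]| = 2|S[r]| + 2 = 2(2^{r+2} − 2) + 2 = 2^{r+3} − 4 + 2 = 2^{r+3} − 2.
Hence |S[n]| = 2^{n+2} − 2 for every n ≥ 0, by induction.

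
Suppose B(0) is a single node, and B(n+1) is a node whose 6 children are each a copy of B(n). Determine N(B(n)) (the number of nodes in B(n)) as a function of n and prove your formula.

Claim: N(B(n)) = (6^{n+1} − 1)/5.

Base case: N(B(0)) = 1, and (6^{0+1} − 1)/5 = 1.
Assume N(B(k)) = (6^{k+1} − 1)/5.
Then N(B(k+1)) = 1 + 6N(B(k)) = 1 + 6·(6^{k+1} − 1)/5 = 1 + (6^{k+2} − 6)/5 = (5 + 6^{k+2} − 6)/5 = (6^{k+2} − 1)/5.
Hence N(B(n)) = (6^{n+1} − 1)/5 for every n ≥ 0, by induction.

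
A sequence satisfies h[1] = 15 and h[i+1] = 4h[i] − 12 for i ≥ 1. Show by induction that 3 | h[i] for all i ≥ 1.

Base case: h[1] = 15 = 3·5, so 3 | h[1].
Assume 3 | h[j], so h[j] = 3t for some integer t.
Then h[j+1] = 4h[j] − 12 = 4·(3t) − 12 = 3(4t − 4), so 3 | h[j+1].
So the property holds for j+1, and by induction 3 | h[i] for all i ≥ 1.

3 | h[i]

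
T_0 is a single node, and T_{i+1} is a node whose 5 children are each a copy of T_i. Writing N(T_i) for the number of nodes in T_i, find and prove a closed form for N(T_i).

Claim: N(T_i) = (5^{i+1} − 1)/4.

Base case: N(T_0) = 1, and (5^{0+1} − 1)/4 = 1.
Assume N(T_k) = (5^{k+1} − 1)/4.
Then N(T_{k+1}) = 1 + 5N(T_k) = 1 + 5·(5^{k+1} − 1)/4 = 1 + (5^{k+2} − 5)/4 = (4 + 5^{k+2} − 5)/4 = (5^{k+2} − 1)/4.
Hence N(T_i) = (5^{i+1} − 1)/4 for every i ≥ 0, by induction.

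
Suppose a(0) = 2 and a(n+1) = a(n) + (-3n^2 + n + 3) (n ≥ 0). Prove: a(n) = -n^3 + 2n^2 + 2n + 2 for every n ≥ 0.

Base case: a(0) = 2, and -0^3 + 2·0^2 + 2·0 + 2 = 2.
Assume a(k) = -k^3 + 2k^2 + 2k + 2.
Then a(k+1) = a(k) + (-3k^2 + k + 3) = (-k^3 + 2k^2 + 2k + 2) + (-3k^2 + k + 3) = -k^3 − k^2 + 3k + 5,
and -(k+1)^3 + 2·(k+1)^2 + 2·(k+1) + 2 = -k^3 − k^2 + 3k + 5.
Hence a(n) = -n^3 + 2n^2 + 2n + 2 for every n ≥ 0, by induction.

a(n) = -n^3 + 2n^2 + 2n + 2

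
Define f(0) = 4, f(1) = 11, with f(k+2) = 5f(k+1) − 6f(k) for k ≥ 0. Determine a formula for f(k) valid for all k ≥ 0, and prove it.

Claim: f(k) = 3·3^k + 2^k.

Base cases: f(0) = 4 and 3·3^0 + 2^0 = 4; f(1) = 11 and 3·3^1 + 2^1 = 11.
Assume f(j) = 3·3^j + 2^j for all 0 ≤ j ≤ r, where r ≥ 1.
Then f(r+1) = 5f(r) − 6f(r−1) = 5·(3·3^r + 2^r) − 6·(3·3^{r−1} + 2^{r−1}) = 3·(5·3 − 6)3^{r−1} + (5·2 − 6)2^{r−1} = 27·3^{r−1} + 4·2^{r−1} = 3·3^{r+1} + 2^{r+1}.
This completes the inductive step, so f(k) = 3·3^k + 2^k for all k ≥ 0.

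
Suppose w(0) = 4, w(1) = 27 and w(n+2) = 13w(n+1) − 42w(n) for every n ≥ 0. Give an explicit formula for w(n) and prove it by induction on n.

Claim: w(n) = 3·7^n + 6^n.

Base cases: w(0) = 4 and 3·7^0 + 6^0 = 4; w(1) = 27 and 3·7^1 + 6^1 = 27.
Assume w(i) = 3·7^i + 6^i for all 0 ≤ i ≤ j, where j ≥ 1.
Then w(j+1) = 13w(j) − 42w(j−1) = 13·(3·7^j + 6^j) − 42·(3·7^{j−1} + 6^{j−1}) = 3·(13·7 − 42)7^{j−1} + (13·6 − 42)6^{j−1} = 147·7^{j−1} + 36·6^{j−1} = 3·7^{j+1} + 6^{j+1}.
Hence w(n) = 3·7^n + 6^n for every n ≥ 0, by strong induction.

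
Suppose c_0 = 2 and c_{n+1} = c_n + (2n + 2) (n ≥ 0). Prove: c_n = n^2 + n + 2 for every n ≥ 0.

Base case: c_0 = 2, and 0^2 + 0 + 2 = 2.
Assume c_k = k^2 + k + 2.
Then c_{k+1} = c_k + (2k + 2) = (k^2 + k + 2) + (2k + 2) = k^2 + 3k + 4,
and (k+1)^2 + (k+1) + 2 = k^2 + 3k + 4.
Hence c_n = n^2 + n + 2 for every n ≥ 0, by induction.

c_n = n^2 + n + 2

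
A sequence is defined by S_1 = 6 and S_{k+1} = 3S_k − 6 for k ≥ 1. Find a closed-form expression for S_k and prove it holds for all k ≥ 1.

Claim: S_k = 3^k + 3.

Base case: S_1 = 6, and 3^1 + 3 = 3 + 3 = 6.
Assume S_r = 3^r + 3 for some r ≥ 1.
Then S_{r+1} = 3S_r − 6 = 3·(3^r + 3) − 6 = 3^{r+1} + 9 − 6 = 3^{r+1} + 3.
This completes the inductive step, so S_k = 3^k + 3 for all k ≥ 1.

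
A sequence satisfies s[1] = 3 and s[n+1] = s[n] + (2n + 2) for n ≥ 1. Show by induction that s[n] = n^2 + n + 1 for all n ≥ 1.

Base case: s[1] = 3, and 1^2 + 1 + 1 = 3.
Assume s[j] = j^2 + j + 1.
Then s[j+1] = s[j] + (2j + 2) = (j^2 + j + 1) + (2j + 2) = j^2 + 3j + 3,
and (j+1)^2 + (j+1) + 1 = j^2 + 3j + 3.
This completes the inductive step, so s[n] = n^2 + n + 1 for all n ≥ 1.

s[n] = n^2 + n + 1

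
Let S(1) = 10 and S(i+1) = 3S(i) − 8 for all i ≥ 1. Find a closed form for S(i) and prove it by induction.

Claim: S(i) = 2·3^i + 4.

Base case: S(1) = 10, and 2·3^1 + 4 = 6 + 4 = 10.
Assume S(k) = 2·3^k + 4 for some k ≥ 1.
Then S(k+1) = 3S(k) − 8 = 3·(2·3^k + 4) − 8 = 6·3^k + 12 − 8 = 2·3^{k+1} + 4.
This completes the inductive step, so S(i) = 2·3^i + 4 for all i ≥ 1.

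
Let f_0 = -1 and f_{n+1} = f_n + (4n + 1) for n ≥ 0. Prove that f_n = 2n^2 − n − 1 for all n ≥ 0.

Base case: f_0 = -1, and 2·0^2 − 0 − 1 = -1.
Assume f_k = 2k^2 − k − 1.
Then f_{k+1} = f_k + (4k + 1) = (2k^2 − k − 1) + (4k + 1) = 2k^2 + 3k,
and 2·(k+1)^2 − (k+1) − 1 = 2k^2 + 3k.
This completes the inductive step, so f_n = 2n^2 − n − 1 for all n ≥ 0.

f_n = 2n^2 − n − 1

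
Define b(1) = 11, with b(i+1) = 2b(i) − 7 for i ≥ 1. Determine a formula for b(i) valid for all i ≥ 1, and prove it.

Claim: b(i) = 2^{i+1} + 7.

Base case: b(1) = 11, and 2^{1+1} + 7 = 4 + 7 = 11.
Assume b(m) = 2^{m+1} + 7 for some m ≥ 1.
Then b(m+1) = 2b(m) − 7 = 2·(2^{m+1} + 7) − 7 = 2^{m+2} + 14 − 7 = 2^{m+2} + 7.
So the formula holds for m+1, and by induction b(i) = 2^{i+1} + 7 for all i ≥ 1.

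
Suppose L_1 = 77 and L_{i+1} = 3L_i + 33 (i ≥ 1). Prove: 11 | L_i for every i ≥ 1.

Base case: L_1 = 77 = 11·7, so 11 | L_1.
Assume 11 | L_m, so L_m = 11t for some integer t.
Then L_{m+1} = 3L_m + 33 = 3·(11t) + 33 = 11(3t + 3), so 11 | L_{m+1}.
So the property holds for m+1, and by induction 11 | L_i for all i ≥ 1.

11 | L_i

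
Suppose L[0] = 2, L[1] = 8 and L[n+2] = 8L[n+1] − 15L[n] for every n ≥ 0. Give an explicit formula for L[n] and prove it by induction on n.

Claim: L[n] = 3^n + 5^n.

Base cases: L[0] = 2 and 3^0 + 5^0 = 2; L[1] = 8 and 3^1 + 5^1 = 8.
Assume L[i] = 3^i + 5^i for all 0 ≤ i ≤ j, where j ≥ 1.
Then L[j+1] = 8L[j] − 15L[j−1] = 8·(3^j + 5^j) − 15·(3^{j−1} + 5^{j−1}) = (8·3 − 15)3^{j−1} + (8·5 − 15)5^{j−1} = 9·3^{j−1} + 25·5^{j−1} = 3^{j+1} + 5^{j+1}.
Hence L[n] = 3^n + 5^n for every n ≥ 0, by strong induction.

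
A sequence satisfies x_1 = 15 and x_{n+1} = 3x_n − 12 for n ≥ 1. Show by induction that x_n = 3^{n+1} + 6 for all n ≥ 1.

Base case: x_1 = 15, and 3^{1+1} + 6 = 9 + 6 = 15.
Assume x_r = 3^{r+1} + 6 for some r ≥ 1.
Then x_{r+1} = 3x_r − 12 = 3·(3^{r+1} + 6) − 12 = 3^{r+2} + 18 − 12 = 3^{r+2} + 6.
By induction, x_n = 3^{n+1} + 6 for all n ≥ 1.

x_n = 3^{n+1} + 6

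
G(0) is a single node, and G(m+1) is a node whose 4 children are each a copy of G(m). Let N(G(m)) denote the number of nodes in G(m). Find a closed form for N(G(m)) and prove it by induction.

Claim: N(G(m)) = (4^{m+1} − 1)/3.

Base case: N(G(0)) = 1, and (4^{0+1} − 1)/3 = 1.
Assume N(G(k)) = (4^{k+1} − 1)/3.
Then N(G(k+1)) = 1 + 4N(G(k)) = 1 + 4·(4^{k+1} − 1)/3 = 1 + (4^{k+2} − 4)/3 = (3 + 4^{k+2} − 4)/3 = (4^{k+2} − 1)/3.
Hence N(G(m)) = (4^{m+1} − 1)/3 for every m ≥ 0, by induction.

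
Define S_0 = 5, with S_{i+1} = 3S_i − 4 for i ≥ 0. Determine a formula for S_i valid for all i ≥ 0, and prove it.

Claim: S_i = 3^{i+1} + 2.

Base case: S_0 = 5, and 3^{0+1} + 2 = 3 + 2 = 5.
Assume S_m = 3^{m+1} + 2 for some m ≥ 0.
Then S_{m+1} = 3S_m − 4 = 3·(3^{m+1} + 2) − 4 = 3^{m+2} + 6 − 4 = 3^{m+2} + 2.
Hence S_i = 3^{i+1} + 2 for every i ≥ 0, by induction.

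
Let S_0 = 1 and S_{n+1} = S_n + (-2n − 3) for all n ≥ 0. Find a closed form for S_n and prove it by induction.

Claim: S_n = -n^2 − 2n + 1.

Base case: S_0 = 1, and -0^2 − 2·0 + 1 = 1.
Assume S_r = -r^2 − 2r + 1.
Then S_{r+1} = S_r + (-2r − 3) = (-r^2 − 2r + 1) + (-2r − 3) = -r^2 − 4r − 2,
and -(r+1)^2 − 2·(r+1) + 1 = -r^2 − 4r − 2.
Hence S_n = -n^2 − 2n + 1 for every n ≥ 0, by induction.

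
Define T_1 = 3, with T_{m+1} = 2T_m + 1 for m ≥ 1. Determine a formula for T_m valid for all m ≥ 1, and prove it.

Claim: T_m = 2^{m+1} − 1.

Base case: T_1 = 3, and 2^{1+1} − 1 = 4 − 1 = 3.
Assume T_r = 2^{r+1} − 1 for some r ≥ 1.
Then T_{r+1} = 2T_r + 1 = 2·(2^{r+1} − 1) + 1 = 2^{r+2} − 2 + 1 = 2^{r+2} − 1.
By induction, T_m = 2^{m+1} − 1 for all m ≥ 1.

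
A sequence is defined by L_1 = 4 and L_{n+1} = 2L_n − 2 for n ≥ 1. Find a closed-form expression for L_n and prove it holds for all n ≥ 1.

Claim: L_n = 2^n + 2.

Base case: L_1 = 4, and 2^1 + 2 = 2 + 2 = 4.
Assume L_r = 2^r + 2 for some r ≥ 1.
Then L_{r+1} = 2L_r − 2 = 2·(2^r + 2) − 2 = 2^{r+1} + 4 − 2 = 2^{r+1} + 2.
So the formula holds for r+1, and by induction L_n = 2^n + 2 for all n ≥ 1.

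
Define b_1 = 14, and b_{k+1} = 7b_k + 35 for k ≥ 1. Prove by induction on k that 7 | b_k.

Base case: b_1 = 14 = 7·2, so 7 | b_1.
Assume 7 | b_r, so b_r = 7t for some integer t.
Then b_{r+1} = 7b_r + 35 = 7·(7t) + 35 = 7(7t + 5), so 7 | b_{r+1}.
Hence 7 | b_k for every k ≥ 1, by induction.

7 | b_k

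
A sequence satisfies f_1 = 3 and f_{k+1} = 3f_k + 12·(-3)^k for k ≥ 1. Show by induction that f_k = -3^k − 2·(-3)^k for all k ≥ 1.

Base case: f_1 = 3, and -3^1 − 2·(-3)^1 = -3 + 6 = 3.
Assume f_j = -3^j − 2·(-3)^j for some j ≥ 1.
Then f_{j+1} = 3f_j + 12·(-3)^j = 3·(-3^j − 2·(-3)^j) + 12·(-3)^j = -3^{j+1} − 6·(-3)^j + 12·(-3)^j = -3^{j+1} + 6·(-3)^j = -3^{j+1} − 2·(-3)^{j+1}.
This completes the inductive step, so f_k = -3^k − 2·(-3)^k for all k ≥ 1.

f_k = -3^k − 2·(-3)^k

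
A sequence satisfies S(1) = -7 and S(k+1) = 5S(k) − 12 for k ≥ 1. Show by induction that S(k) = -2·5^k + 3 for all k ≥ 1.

Base case: S(1) = -7, and -2·5^1 + 3 = -10 + 3 = -7.
Assume S(j) = -2·5^j + 3 for some j ≥ 1.
Then S(j+1) = 5S(j) − 12 = 5·(-2·5^j + 3) − 12 = -10·5^j + 15 − 12 = -2·5^{j+1} + 3.
This completes the inductive step, so S(k) = -2·5^k + 3 for all k ≥ 1.

S(k) = -2·5^k + 3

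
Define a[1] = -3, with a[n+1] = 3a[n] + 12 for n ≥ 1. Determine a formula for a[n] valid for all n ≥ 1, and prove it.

Claim: a[n] = 3^n − 6.

Base case: a[1] = -3, and 3^1 − 6 = 3 − 6 = -3.
Assume a[r] = 3^r − 6 for some r ≥ 1.
Then a[r+1] = 3a[r] + 12 = 3·(3^r − 6) + 12 = 3^{r+1} − 18 + 12 = 3^{r+1} − 6.
By induction, a[n] = 3^n − 6 for all n ≥ 1.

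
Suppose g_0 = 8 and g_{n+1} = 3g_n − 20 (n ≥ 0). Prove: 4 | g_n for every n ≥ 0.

Base case: g_0 = 8 = 4·2, so 4 | g_0.
Assume 4 | g_r, so g_r = 4t for some integer t.
Then g_{r+1} = 3g_r − 20 = 3·(4t) − 20 = 4(3t − 5), so 4 | g_{r+1}.
This completes the inductive step, so 4 | g_n for all n ≥ 0.

4 | g_n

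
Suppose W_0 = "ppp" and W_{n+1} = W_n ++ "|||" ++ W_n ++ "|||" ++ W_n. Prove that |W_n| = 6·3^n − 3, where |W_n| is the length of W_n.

Base case: |W_0| = 3, and 6·3^0 − 3 = 3.
Assume |W_k| = 6·3^k − 3.
Then |W_{k+1}| = 3|W_k| + 6 = 3(6·3^k − 3) + 6 = 6·3^{k+1} − 9 + 6 = 6·3^{k+1} − 3.
This completes the inductive step, so |W_n| = 6·3^n − 3 for all n ≥ 0.

|W_n| = 6·3^n − 3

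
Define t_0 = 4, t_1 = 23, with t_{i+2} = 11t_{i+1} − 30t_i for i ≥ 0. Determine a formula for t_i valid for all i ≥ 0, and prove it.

Claim: t_i = 3·6^i + 5^i.

Base cases: t_0 = 4 and 3·6^0 + 5^0 = 4; t_1 = 23 and 3·6^1 + 5^1 = 23.
Assume t_j = 3·6^j + 5^j for all 0 ≤ j ≤ k, where k ≥ 1.
Then t_{k+1} = 11t_k − 30t_{k−1} = 11·(3·6^k + 5^k) − 30·(3·6^{k−1} + 5^{k−1}) = 3·(11·6 − 30)6^{k−1} + (11·5 − 30)5^{k−1} = 108·6^{k−1} + 25·5^{k−1} = 3·6^{k+1} + 5^{k+1}.
Hence t_i = 3·6^i + 5^i for every i ≥ 0, by strong induction.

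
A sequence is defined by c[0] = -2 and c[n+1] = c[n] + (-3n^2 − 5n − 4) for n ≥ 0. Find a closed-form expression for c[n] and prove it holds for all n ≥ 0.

Claim: c[n] = -n^3 − n^2 − 2n − 2.

Base case: c[0] = -2, and -0^3 − 0^2 − 2·0 − 2 = -2.
Assume c[j] = -j^3 − j^2 − 2j − 2.
Then c[j+1] = c[j] + (-3j^2 − 5j − 4) = (-j^3 − j^2 − 2j − 2) + (-3j^2 − 5j − 4) = -j^3 − 4j^2 − 7j − 6,
and -(j+1)^3 − (j+1)^2 − 2·(j+1) − 2 = -j^3 − 4j^2 − 7j − 6.
Hence c[n] = -n^3 − n^2 − 2n − 2 for every n ≥ 0, by induction.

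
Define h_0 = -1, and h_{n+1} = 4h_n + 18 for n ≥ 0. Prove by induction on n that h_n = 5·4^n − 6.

Base case: h_0 = -1, and 5·4^0 − 6 = 5 − 6 = -1.
Assume h_k = 5·4^k − 6 for some k ≥ 0.
Then h_{k+1} = 4h_k + 18 = 4·(5·4^k − 6) + 18 = 20·4^k − 24 + 18 = 5·4^{k+1} − 6.
Hence h_n = 5·4^n − 6 for every n ≥ 0, by induction.

h_n = 5·4^n − 6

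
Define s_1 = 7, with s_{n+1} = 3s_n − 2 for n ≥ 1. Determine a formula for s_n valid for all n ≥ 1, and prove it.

Claim: s_n = 2·3^n + 1.

Base case: s_1 = 7, and 2·3^1 + 1 = 6 + 1 = 7.
Assume s_k = 2·3^k + 1 for some k ≥ 1.
Then s_{k+1} = 3s_k − 2 = 3·(2·3^k + 1) − 2 = 6·3^k + 3 − 2 = 2·3^{k+1} + 1.
Hence s_n = 2·3^n + 1 for every n ≥ 1, by induction.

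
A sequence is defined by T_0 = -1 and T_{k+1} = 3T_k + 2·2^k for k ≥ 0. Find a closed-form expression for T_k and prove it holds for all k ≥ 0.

Claim: T_k = 3^k − 2·2^k.

Base case: T_0 = -1, and 3^0 − 2·2^0 = 1 − 2 = -1.
Assume T_m = 3^m − 2·2^m for some m ≥ 0.
Then T_{m+1} = 3T_m + 2·2^m = 3·(3^m − 2·2^m) + 2·2^m = 3^{m+1} − 6·2^m + 2·2^m = 3^{m+1} − 4·2^m = 3^{m+1} − 2·2^{m+1}.
Hence T_k = 3^k − 2·2^k for every k ≥ 0, by induction.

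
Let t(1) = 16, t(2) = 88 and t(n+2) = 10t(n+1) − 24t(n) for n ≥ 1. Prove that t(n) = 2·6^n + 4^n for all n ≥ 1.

Base cases: t(1) = 16 and 2·6^1 + 4^1 = 16; t(2) = 88 and 2·6^2 + 4^2 = 88.
Assume t(j) = 2·6^j + 4^j for all 1 ≤ j ≤ k, where k ≥ 2.
Then t(k+1) = 10t(k) − 24t(k−1) = 10·(2·6^k + 4^k) − 24·(2·6^{k−1} + 4^{k−1}) = 2·(10·6 − 24)6^{k−1} + (10·4 − 24)4^{k−1} = 72·6^{k−1} + 16·4^{k−1} = 2·6^{k+1} + 4^{k+1}.
By strong induction, t(n) = 2·6^n + 4^n for all n ≥ 1.

t(n) = 2·6^n + 4^n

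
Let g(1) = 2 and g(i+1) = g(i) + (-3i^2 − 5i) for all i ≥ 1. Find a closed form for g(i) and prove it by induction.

Claim: g(i) = -i^3 − i^2 + 2i + 2.

Base case: g(1) = 2, and -1^3 − 1^2 + 2·1 + 2 = 2.
Assume g(r) = -r^3 − r^2 + 2r + 2.
Then g(r+1) = g(r) + (-3r^2 − 5r) = (-r^3 − r^2 + 2r + 2) + (-3r^2 − 5r) = -r^3 − 4r^2 − 3r + 2,
and -(r+1)^3 − (r+1)^2 + 2·(r+1) + 2 = -r^3 − 4r^2 − 3r + 2.
Hence g(i) = -i^3 − i^2 + 2i + 2 for every i ≥ 1, by induction.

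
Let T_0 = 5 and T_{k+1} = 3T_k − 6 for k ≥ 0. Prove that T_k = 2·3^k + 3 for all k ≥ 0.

Base case: T_0 = 5, and 2·3^0 + 3 = 2 + 3 = 5.
Assume T_j = 2·3^j + 3 for some j ≥ 0.
Then T_{j+1} = 3T_j − 6 = 3·(2·3^j + 3) − 6 = 6·3^j + 9 − 6 = 2·3^{j+1} + 3.
This completes the inductive step, so T_k = 2·3^k + 3 for all k ≥ 0.

T_k = 2·3^k + 3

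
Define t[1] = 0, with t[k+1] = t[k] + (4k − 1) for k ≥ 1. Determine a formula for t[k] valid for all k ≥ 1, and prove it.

Claim: t[k] = 2k^2 − 3k + 1.

Base case: t[1] = 0, and 2·1^2 − 3·1 + 1 = 0.
Assume t[r] = 2r^2 − 3r + 1.
Then t[r+1] = t[r] + (4r − 1) = (2r^2 − 3r + 1) + (4r − 1) = 2r^2 + r,
and 2·(r+1)^2 − 3·(r+1) + 1 = 2r^2 + r.
This completes the inductive step, so t[k] = 2k^2 − 3k + 1 for all k ≥ 1.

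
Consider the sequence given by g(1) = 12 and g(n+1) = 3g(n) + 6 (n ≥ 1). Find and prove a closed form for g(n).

Claim: g(n) = 5·3^n − 3.

Base case: g(1) = 12, and 5·3^1 − 3 = 15 − 3 = 12.
Assume g(k) = 5·3^k − 3 for some k ≥ 1.
Then g(k+1) = 3g(k) + 6 = 3·(5·3^k − 3) + 6 = 15·3^k − 9 + 6 = 5·3^{k+1} − 3.
Hence g(n) = 5·3^n − 3 for every n ≥ 1, by induction.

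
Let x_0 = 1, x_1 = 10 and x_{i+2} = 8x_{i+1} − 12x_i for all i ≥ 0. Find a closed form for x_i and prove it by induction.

Claim: x_i = -2^i + 2·6^i.

Base cases: x_0 = 1 and -2^0 + 2·6^0 = 1; x_1 = 10 and -2^1 + 2·6^1 = 10.
Assume x_j = -2^j + 2·6^j for all 0 ≤ j ≤ m, where m ≥ 1.
Then x_{m+1} = 8x_m − 12x_{m−1} = 8·(-2^m + 2·6^m) − 12·(-2^{m−1} + 2·6^{m−1}) = -(8·2 − 12)2^{m−1} + 2·(8·6 − 12)6^{m−1} = -4·2^{m−1} + 72·6^{m−1} = -2^{m+1} + 2·6^{m+1}.
Hence x_i = -2^i + 2·6^i for every i ≥ 0, by strong induction.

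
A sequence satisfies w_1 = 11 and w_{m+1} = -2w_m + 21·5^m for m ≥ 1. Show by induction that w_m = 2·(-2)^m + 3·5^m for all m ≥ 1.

Base case: w_1 = 11, and 2·(-2)^1 + 3·5^1 = -4 + 15 = 11.
Assume w_k = 2·(-2)^k + 3·5^k for some k ≥ 1.
Then w_{k+1} = -2w_k + 21·5^k = -2·(2·(-2)^k + 3·5^k) + 21·5^k = 2·(-2)^{k+1} − 6·5^k + 21·5^k = 2·(-2)^{k+1} + 15·5^k = 2·(-2)^{k+1} + 3·5^{k+1}.
Hence w_m = 2·(-2)^m + 3·5^m for every m ≥ 1, by induction.

w_m = 2·(-2)^m + 3·5^m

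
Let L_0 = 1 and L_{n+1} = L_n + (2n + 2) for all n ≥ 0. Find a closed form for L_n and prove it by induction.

Claim: L_n = n^2 + n + 1.

Base case: L_0 = 1, and 0^2 + 0 + 1 = 1.
Assume L_m = m^2 + m + 1.
Then L_{m+1} = L_m + (2m + 2) = (m^2 + m + 1) + (2m + 2) = m^2 + 3m + 3,
and (m+1)^2 + (m+1) + 1 = m^2 + 3m + 3.
By induction, L_n = n^2 + n + 1 for all n ≥ 0.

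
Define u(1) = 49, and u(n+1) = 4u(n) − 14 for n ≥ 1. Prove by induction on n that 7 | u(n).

Base case: u(1) = 49 = 7·7, so 7 | u(1).
Assume 7 | u(r), so u(r) = 7t for some integer t.
Then u(r+1) = 4u(r) − 14 = 4·(7t) − 14 = 7(4t − 2), so 7 | u(r+1).
So the property holds for r+1, and by induction 7 | u(n) for all n ≥ 1.

7 | u(n)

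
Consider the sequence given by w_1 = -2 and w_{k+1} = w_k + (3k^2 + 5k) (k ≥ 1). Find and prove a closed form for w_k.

Claim: w_k = k^3 + k^2 − 2k − 2.

Base case: w_1 = -2, and 1^3 + 1^2 − 2·1 − 2 = -2.
Assume w_j = j^3 + j^2 − 2j − 2.
Then w_{j+1} = w_j + (3j^2 + 5j) = (j^3 + j^2 − 2j − 2) + (3j^2 + 5j) = j^3 + 4j^2 + 3j − 2,
and (j+1)^3 + (j+1)^2 − 2·(j+1) − 2 = j^3 + 4j^2 + 3j − 2.
By induction, w_k = k^3 + k^2 − 2k − 2 for all k ≥ 1.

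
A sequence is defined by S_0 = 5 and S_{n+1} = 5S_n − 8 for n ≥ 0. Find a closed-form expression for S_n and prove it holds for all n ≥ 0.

Claim: S_n = 3·5^n + 2.

Base case: S_0 = 5, and 3·5^0 + 2 = 3 + 2 = 5.
Assume S_j = 3·5^j + 2 for some j ≥ 0.
Then S_{j+1} = 5S_j − 8 = 5·(3·5^j + 2) − 8 = 15·5^j + 10 − 8 = 3·5^{j+1} + 2.
So the formula holds for j+1, and by induction S_n = 3·5^n + 2 for all n ≥ 0.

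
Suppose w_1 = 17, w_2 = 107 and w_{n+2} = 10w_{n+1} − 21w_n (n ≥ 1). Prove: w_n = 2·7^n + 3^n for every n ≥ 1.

Base cases: w_1 = 17 and 2·7^1 + 3^1 = 17; w_2 = 107 and 2·7^2 + 3^2 = 107.
Assume w_i = 2·7^i + 3^i for all 1 ≤ i ≤ j, where j ≥ 2.
Then w_{j+1} = 10w_j − 21w_{j−1} = 10·(2·7^j + 3^j) − 21·(2·7^{j−1} + 3^{j−1}) = 2·(10·7 − 21)7^{j−1} + (10·3 − 21)3^{j−1} = 98·7^{j−1} + 9·3^{j−1} = 2·7^{j+1} + 3^{j+1}.
So the formula holds for j+1, and by strong induction w_n = 2·7^n + 3^n for all n ≥ 1.

w_n = 2·7^n + 3^n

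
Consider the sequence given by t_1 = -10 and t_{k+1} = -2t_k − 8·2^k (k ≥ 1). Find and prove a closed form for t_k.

Claim: t_k = 3·(-2)^k − 2·2^k.

Base case: t_1 = -10, and 3·(-2)^1 − 2·2^1 = -6 − 4 = -10.
Assume t_r = 3·(-2)^r − 2·2^r for some r ≥ 1.
Then t_{r+1} = -2t_r − 8·2^r = -2·(3·(-2)^r − 2·2^r) − 8·2^r = 3·(-2)^{r+1} + 4·2^r − 8·2^r = 3·(-2)^{r+1} − 4·2^r = 3·(-2)^{r+1} − 2·2^{r+1}.
By induction, t_k = 3·(-2)^k − 2·2^k for all k ≥ 1.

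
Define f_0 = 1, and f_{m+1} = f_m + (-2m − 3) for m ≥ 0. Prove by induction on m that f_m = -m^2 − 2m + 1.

Base case: f_0 = 1, and -0^2 − 2·0 + 1 = 1.
Assume f_j = -j^2 − 2j + 1.
Then f_{j+1} = f_j + (-2j − 3) = (-j^2 − 2j + 1) + (-2j − 3) = -j^2 − 4j − 2,
and -(j+1)^2 − 2·(j+1) + 1 = -j^2 − 4j − 2.
This completes the inductive step, so f_m = -m^2 − 2m + 1 for all m ≥ 0.

f_m = -m^2 − 2m + 1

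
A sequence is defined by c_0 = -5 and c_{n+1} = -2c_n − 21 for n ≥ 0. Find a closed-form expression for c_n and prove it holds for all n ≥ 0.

Claim: c_n = 2·(-2)^n − 7.

Base case: c_0 = -5, and 2·(-2)^0 − 7 = 2 − 7 = -5.
Assume c_r = 2·(-2)^r − 7 for some r ≥ 0.
Then c_{r+1} = -2c_r − 21 = -2·(2·(-2)^r − 7) − 21 = -4·(-2)^r + 14 − 21 = 2·(-2)^{r+1} − 7.
So the formula holds for r+1, and by induction c_n = 2·(-2)^n − 7 for all n ≥ 0.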